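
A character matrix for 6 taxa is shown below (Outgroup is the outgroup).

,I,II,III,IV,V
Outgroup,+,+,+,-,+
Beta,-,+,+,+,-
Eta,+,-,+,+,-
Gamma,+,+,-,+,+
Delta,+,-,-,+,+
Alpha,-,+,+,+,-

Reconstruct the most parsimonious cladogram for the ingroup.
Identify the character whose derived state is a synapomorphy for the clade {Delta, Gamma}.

III

Character polarity is set by the outgroup: the derived state is whichever differs from the outgroup's state, so for I, II, III, V the derived state is '-', and for the remaining characters it is '+'.
I (derived state '-') is shared by Alpha and Beta — a synapomorphy uniting that clade.
II groups Delta and Eta, which is incompatible with the clades supported by the remaining characters; treating it as convergent (homoplasy) costs fewer steps than any alternative tree.
III (derived state '-') is shared by Delta and Gamma — a synapomorphy uniting that clade.
All ingroup taxa share the derived state '+' for IV; it defines the ingroup but does not resolve relationships within it.
Only Alpha, Beta, and Eta show the derived state '-' for V, supporting them as a clade.
Most parsimonious ingroup topology: (((Beta,Alpha),Eta),(Gamma,Delta)).
The clade {Delta, Gamma} is supported by III: its derived state '-' occurs in exactly those taxa and in no other taxon (including the outgroup).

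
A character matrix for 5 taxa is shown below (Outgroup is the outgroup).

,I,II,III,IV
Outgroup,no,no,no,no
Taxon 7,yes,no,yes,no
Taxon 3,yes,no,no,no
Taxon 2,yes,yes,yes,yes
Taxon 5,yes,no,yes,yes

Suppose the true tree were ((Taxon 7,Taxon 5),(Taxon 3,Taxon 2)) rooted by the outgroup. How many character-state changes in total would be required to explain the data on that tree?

6

Map each character onto ((Taxon 7,Taxon 5),(Taxon 3,Taxon 2)) (rooted by Outgroup) and count the minimum state changes it requires (Fitch parsimony):
I: 1; II: 1; III: 2; IV: 2.
Total tree length = 6.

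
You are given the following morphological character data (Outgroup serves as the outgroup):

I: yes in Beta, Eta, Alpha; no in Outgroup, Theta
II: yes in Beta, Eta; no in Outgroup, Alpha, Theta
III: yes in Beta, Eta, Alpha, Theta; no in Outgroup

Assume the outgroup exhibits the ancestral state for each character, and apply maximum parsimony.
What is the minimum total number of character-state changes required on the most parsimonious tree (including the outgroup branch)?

The outgroup has state 'no' for every character, so 'yes' is the derived state throughout.
I (derived state 'yes') is shared by Alpha, Beta, and Eta — a synapomorphy uniting that clade.
II: derived state 'yes' in Beta and Eta only — synapomorphy for {Beta, Eta}.
III (derived state 'yes') is shared by all ingroup taxa — unites the whole ingroup.
Most parsimonious ingroup topology: (Theta,((Eta,Beta),Alpha)).
Changes per character on this tree: I: 1; II: 1; III: 1.
Total = 3.

3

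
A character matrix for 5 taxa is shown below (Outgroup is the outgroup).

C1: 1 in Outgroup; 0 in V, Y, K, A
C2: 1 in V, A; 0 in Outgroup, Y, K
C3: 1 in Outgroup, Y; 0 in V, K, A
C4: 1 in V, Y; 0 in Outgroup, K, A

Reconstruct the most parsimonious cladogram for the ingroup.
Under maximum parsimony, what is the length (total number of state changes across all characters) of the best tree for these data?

Character polarity is set by the outgroup: the derived state is whichever differs from the outgroup's state, so for C1, C3 the derived state is '0', and for the remaining characters it is '1'.
All ingroup taxa share the derived state '0' for C1; it defines the ingroup but does not resolve relationships within it.
Only A and V show the derived state '1' for C2, supporting them as a clade.
Only A, K, and V show the derived state '0' for C3, supporting them as a clade.
C4 groups V and Y, which is incompatible with the clades supported by the remaining characters; treating it as convergent (homoplasy) costs fewer steps than any alternative tree.
Most parsimonious ingroup topology: (((V,A),K),Y).
Changes per character on this tree: C1: 1; C2: 1; C3: 1; C4: 2.
Total = 5.

5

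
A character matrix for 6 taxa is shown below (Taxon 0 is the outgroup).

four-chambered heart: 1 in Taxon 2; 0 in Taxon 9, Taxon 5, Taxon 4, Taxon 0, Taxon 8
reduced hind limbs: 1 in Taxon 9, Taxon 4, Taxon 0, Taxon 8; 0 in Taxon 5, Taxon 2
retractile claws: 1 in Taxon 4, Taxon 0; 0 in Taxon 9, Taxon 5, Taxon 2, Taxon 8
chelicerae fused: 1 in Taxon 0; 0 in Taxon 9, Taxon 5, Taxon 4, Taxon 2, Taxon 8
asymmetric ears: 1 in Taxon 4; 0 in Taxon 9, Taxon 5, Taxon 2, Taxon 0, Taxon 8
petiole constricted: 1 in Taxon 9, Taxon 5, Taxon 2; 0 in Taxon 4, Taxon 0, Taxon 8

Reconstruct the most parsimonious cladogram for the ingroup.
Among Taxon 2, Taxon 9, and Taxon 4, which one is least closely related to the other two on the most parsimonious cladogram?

Taxon 4

Character polarity is set by the outgroup: the derived state is whichever differs from the outgroup's state, so for reduced hind limbs, retractile claws, chelicerae fused the derived state is '0', and for the remaining characters it is '1'.
four-chambered heart: derived state '1' in Taxon 2 only — an autapomorphy, so it tells us nothing about relationships among taxa.
reduced hind limbs: derived state '0' in Taxon 2 and Taxon 5 only — synapomorphy for {Taxon 2, Taxon 5}.
retractile claws: derived state '0' in Taxon 2, Taxon 5, Taxon 8, and Taxon 9 only — synapomorphy for {Taxon 2, Taxon 5, Taxon 8, Taxon 9}.
chelicerae fused (derived state '0') is shared by all ingroup taxa — unites the whole ingroup.
asymmetric ears: derived state '1' in Taxon 4 only — an autapomorphy, so it tells us nothing about relationships among taxa.
petiole constricted: derived state '1' in Taxon 2, Taxon 5, and Taxon 9 only — synapomorphy for {Taxon 2, Taxon 5, Taxon 9}.
Most parsimonious ingroup topology: (((Taxon 9,(Taxon 2,Taxon 5)),Taxon 8),Taxon 4).
Taxon 9 and Taxon 2 share a more recent common ancestor with each other than either does with Taxon 4, so Taxon 4 is the least closely related of the three.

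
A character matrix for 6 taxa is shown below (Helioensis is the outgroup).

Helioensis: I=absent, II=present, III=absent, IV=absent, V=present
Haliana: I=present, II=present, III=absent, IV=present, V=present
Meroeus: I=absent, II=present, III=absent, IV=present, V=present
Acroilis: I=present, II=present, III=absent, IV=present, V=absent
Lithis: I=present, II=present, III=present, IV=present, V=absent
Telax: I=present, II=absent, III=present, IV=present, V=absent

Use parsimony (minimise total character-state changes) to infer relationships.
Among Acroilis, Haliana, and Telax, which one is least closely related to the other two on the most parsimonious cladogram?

Haliana

Character polarity is set by the outgroup: the derived state is whichever differs from the outgroup's state, so for II, V the derived state is 'absent', and for the remaining characters it is 'present'.
Only Acroilis, Haliana, Lithis, and Telax show the derived state 'present' for I, supporting them as a clade.
II (derived state 'absent') is unique to Telax (autapomorphy; uninformative for grouping).
III (derived state 'present') is shared by Lithis and Telax — a synapomorphy uniting that clade.
IV (derived state 'present') is shared by all ingroup taxa — unites the whole ingroup.
V (derived state 'absent') is shared by Acroilis, Lithis, and Telax — a synapomorphy uniting that clade.
Most parsimonious ingroup topology: ((Haliana,(Acroilis,(Lithis,Telax))),Meroeus).
Telax and Acroilis share a more recent common ancestor with each other than either does with Haliana, so Haliana is the least closely related of the three.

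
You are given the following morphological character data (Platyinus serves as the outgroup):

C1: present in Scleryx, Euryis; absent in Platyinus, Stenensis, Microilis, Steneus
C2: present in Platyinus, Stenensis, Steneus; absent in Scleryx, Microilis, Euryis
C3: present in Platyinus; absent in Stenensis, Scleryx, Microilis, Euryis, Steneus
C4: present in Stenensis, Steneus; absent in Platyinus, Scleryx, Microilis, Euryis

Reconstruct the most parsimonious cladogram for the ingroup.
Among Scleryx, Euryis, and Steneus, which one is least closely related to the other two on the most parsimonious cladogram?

Character polarity is set by the outgroup: the derived state is whichever differs from the outgroup's state, so for C2, C3 the derived state is 'absent', and for the remaining characters it is 'present'.
Only Euryis and Scleryx show the derived state 'present' for C1, supporting them as a clade.
C2: derived state 'absent' in Euryis, Microilis, and Scleryx only — synapomorphy for {Euryis, Microilis, Scleryx}.
All ingroup taxa share the derived state 'absent' for C3; it defines the ingroup but does not resolve relationships within it.
Only Stenensis and Steneus show the derived state 'present' for C4, supporting them as a clade.
Most parsimonious ingroup topology: ((Stenensis,Steneus),((Scleryx,Euryis),Microilis)).
Euryis and Scleryx share a more recent common ancestor with each other than either does with Steneus, so Steneus is the least closely related of the three.

Steneus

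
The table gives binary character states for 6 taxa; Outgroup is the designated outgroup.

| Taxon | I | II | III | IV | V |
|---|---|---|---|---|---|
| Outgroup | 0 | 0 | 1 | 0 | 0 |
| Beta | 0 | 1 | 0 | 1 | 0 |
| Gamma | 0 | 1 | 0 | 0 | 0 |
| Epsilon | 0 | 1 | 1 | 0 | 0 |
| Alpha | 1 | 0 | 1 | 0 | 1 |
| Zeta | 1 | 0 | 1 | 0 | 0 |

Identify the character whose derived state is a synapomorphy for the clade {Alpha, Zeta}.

Character polarity is set by the outgroup: the derived state is whichever differs from the outgroup's state, so for III the derived state is '0', and for the remaining characters it is '1'.
I (derived state '1') is shared by Alpha and Zeta — a synapomorphy uniting that clade.
II (derived state '1') is shared by Beta, Epsilon, and Gamma — a synapomorphy uniting that clade.
Only Beta and Gamma show the derived state '0' for III, supporting them as a clade.
IV: derived state '1' in Beta only — an autapomorphy, so it tells us nothing about relationships among taxa.
V (derived state '1') is unique to Alpha (autapomorphy; uninformative for grouping).
Most parsimonious ingroup topology: (((Beta,Gamma),Epsilon),(Alpha,Zeta)).
The clade {Alpha, Zeta} is supported by I: its derived state '1' occurs in exactly those taxa and in no other taxon (including the outgroup).

I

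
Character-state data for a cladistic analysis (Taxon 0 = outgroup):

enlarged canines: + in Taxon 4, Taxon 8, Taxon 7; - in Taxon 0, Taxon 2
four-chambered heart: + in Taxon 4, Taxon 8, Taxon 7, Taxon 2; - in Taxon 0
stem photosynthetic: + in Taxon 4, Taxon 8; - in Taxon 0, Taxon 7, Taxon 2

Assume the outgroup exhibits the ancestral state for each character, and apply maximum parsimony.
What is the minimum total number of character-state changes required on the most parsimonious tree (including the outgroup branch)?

The outgroup has state '-' for every character, so '+' is the derived state throughout.
Only Taxon 4, Taxon 7, and Taxon 8 show the derived state '+' for enlarged canines, supporting them as a clade.
four-chambered heart (derived state '+') is shared by all ingroup taxa — unites the whole ingroup.
stem photosynthetic (derived state '+') is shared by Taxon 4 and Taxon 8 — a synapomorphy uniting that clade.
Most parsimonious ingroup topology: ((Taxon 7,(Taxon 4,Taxon 8)),Taxon 2).
Changes per character on this tree: enlarged canines: 1; four-chambered heart: 1; stem photosynthetic: 1.
Total = 3.

3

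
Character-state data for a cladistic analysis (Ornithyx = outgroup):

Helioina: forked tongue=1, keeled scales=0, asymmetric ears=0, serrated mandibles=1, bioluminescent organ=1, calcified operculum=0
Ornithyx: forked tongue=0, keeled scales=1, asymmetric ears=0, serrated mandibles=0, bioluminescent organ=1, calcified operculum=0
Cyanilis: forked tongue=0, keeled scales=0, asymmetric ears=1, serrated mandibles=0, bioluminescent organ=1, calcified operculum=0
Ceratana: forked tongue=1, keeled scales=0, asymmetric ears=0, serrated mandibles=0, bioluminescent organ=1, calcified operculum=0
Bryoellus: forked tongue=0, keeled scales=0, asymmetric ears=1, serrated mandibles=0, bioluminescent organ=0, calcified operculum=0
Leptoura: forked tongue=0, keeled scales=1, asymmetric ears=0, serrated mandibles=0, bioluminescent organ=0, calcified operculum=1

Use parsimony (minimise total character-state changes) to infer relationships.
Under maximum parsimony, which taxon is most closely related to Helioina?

Character polarity is set by the outgroup: the derived state is whichever differs from the outgroup's state, so for keeled scales, bioluminescent organ the derived state is '0', and for the remaining characters it is '1'.
Only Ceratana and Helioina show the derived state '1' for forked tongue, supporting them as a clade.
keeled scales: derived state '0' in Bryoellus, Ceratana, Cyanilis, and Helioina only — synapomorphy for {Bryoellus, Ceratana, Cyanilis, Helioina}.
Only Bryoellus and Cyanilis show the derived state '1' for asymmetric ears, supporting them as a clade.
serrated mandibles: derived state '1' in Helioina only — an autapomorphy, so it tells us nothing about relationships among taxa.
bioluminescent organ groups Bryoellus and Leptoura, which is incompatible with the clades supported by the remaining characters; treating it as convergent (homoplasy) costs fewer steps than any alternative tree.
calcified operculum: derived state '1' in Leptoura only — an autapomorphy, so it tells us nothing about relationships among taxa.
Most parsimonious ingroup topology: (((Helioina,Ceratana),(Bryoellus,Cyanilis)),Leptoura).
Helioina and Ceratana form a cherry on this tree, so they are sister taxa.

Ceratana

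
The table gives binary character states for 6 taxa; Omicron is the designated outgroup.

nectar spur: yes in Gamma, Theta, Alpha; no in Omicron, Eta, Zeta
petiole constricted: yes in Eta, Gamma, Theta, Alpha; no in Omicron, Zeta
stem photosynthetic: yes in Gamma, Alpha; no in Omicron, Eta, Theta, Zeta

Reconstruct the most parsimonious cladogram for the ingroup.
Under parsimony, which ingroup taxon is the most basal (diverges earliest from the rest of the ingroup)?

The outgroup has state 'no' for every character, so 'yes' is the derived state throughout.
Only Alpha, Gamma, and Theta show the derived state 'yes' for nectar spur, supporting them as a clade.
petiole constricted (derived state 'yes') is shared by Alpha, Eta, Gamma, and Theta — a synapomorphy uniting that clade.
stem photosynthetic (derived state 'yes') is shared by Alpha and Gamma — a synapomorphy uniting that clade.
Most parsimonious ingroup topology: ((Eta,((Gamma,Alpha),Theta)),Zeta).
Zeta is sister to the clade containing all other ingroup taxa, so it is the earliest-diverging (most basal) ingroup lineage.

Zeta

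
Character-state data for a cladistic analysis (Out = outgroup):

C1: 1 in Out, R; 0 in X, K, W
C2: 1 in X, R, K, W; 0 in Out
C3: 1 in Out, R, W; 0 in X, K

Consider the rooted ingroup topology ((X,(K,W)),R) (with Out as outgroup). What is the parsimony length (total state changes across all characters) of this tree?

4

Map each character onto ((X,(K,W)),R) (rooted by Out) and count the minimum state changes it requires (Fitch parsimony):
C1: 1; C2: 1; C3: 2.
Total tree length = 4.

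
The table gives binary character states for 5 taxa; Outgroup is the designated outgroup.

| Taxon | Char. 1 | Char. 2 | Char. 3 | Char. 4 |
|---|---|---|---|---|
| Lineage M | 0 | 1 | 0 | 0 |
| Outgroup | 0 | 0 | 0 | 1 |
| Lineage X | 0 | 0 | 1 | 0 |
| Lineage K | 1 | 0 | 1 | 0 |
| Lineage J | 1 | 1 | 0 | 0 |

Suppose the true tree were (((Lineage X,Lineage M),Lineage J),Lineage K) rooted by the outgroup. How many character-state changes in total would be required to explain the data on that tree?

7

Map each character onto (((Lineage X,Lineage M),Lineage J),Lineage K) (rooted by Outgroup) and count the minimum state changes it requires (Fitch parsimony):
Char. 1: 2; Char. 2: 2; Char. 3: 2; Char. 4: 1.
Total tree length = 7.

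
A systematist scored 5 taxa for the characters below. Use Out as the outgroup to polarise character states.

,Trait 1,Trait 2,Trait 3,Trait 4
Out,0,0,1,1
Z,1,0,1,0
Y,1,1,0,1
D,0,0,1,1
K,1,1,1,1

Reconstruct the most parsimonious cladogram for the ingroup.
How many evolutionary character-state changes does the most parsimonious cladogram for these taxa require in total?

4

Character polarity is set by the outgroup: the derived state is whichever differs from the outgroup's state, so for Trait 3, Trait 4 the derived state is '0', and for the remaining characters it is '1'.
Trait 1: derived state '1' in K, Y, and Z only — synapomorphy for {K, Y, Z}.
Trait 2: derived state '1' in K and Y only — synapomorphy for {K, Y}.
Trait 3: derived state '0' in Y only — an autapomorphy, so it tells us nothing about relationships among taxa.
Trait 4 (derived state '0') is unique to Z (autapomorphy; uninformative for grouping).
Most parsimonious ingroup topology: ((Z,(Y,K)),D).
Changes per character on this tree: Trait 1: 1; Trait 2: 1; Trait 3: 1; Trait 4: 1.
Total = 4.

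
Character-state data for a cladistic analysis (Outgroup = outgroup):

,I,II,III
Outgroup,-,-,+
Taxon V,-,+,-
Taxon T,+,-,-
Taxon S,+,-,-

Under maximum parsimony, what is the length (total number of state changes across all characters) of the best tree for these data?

3

Character polarity is set by the outgroup: the derived state is whichever differs from the outgroup's state, so for III the derived state is '-', and for the remaining characters it is '+'.
I: derived state '+' in Taxon S and Taxon T only — synapomorphy for {Taxon S, Taxon T}.
II (derived state '+') is unique to Taxon V (autapomorphy; uninformative for grouping).
All ingroup taxa share the derived state '-' for III; it defines the ingroup but does not resolve relationships within it.
Most parsimonious ingroup topology: (Taxon V,(Taxon T,Taxon S)).
Changes per character on this tree: I: 1; II: 1; III: 1.
Total = 3.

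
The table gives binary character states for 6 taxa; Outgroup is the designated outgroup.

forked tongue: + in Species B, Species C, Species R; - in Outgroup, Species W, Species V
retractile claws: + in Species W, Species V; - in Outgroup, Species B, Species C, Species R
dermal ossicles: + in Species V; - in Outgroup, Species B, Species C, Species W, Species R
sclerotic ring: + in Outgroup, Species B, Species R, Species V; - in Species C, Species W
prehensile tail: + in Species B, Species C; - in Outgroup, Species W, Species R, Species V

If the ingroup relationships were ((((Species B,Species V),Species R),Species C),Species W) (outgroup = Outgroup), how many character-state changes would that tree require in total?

Map each character onto ((((Species B,Species V),Species R),Species C),Species W) (rooted by Outgroup) and count the minimum state changes it requires (Fitch parsimony):
forked tongue: 2; retractile claws: 2; dermal ossicles: 1; sclerotic ring: 2; prehensile tail: 2.
Total tree length = 9.

9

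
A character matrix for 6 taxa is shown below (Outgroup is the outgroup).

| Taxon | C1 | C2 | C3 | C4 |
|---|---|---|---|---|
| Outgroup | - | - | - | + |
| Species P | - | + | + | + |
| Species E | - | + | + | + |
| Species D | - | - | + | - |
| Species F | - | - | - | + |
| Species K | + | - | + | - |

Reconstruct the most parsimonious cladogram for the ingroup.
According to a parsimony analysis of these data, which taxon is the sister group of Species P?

Species E

Character polarity is set by the outgroup: the derived state is whichever differs from the outgroup's state, so for C4 the derived state is '-', and for the remaining characters it is '+'.
C1: derived state '+' in Species K only — an autapomorphy, so it tells us nothing about relationships among taxa.
C2 (derived state '+') is shared by Species E and Species P — a synapomorphy uniting that clade.
Only Species D, Species E, Species K, and Species P show the derived state '+' for C3, supporting them as a clade.
C4: derived state '-' in Species D and Species K only — synapomorphy for {Species D, Species K}.
Most parsimonious ingroup topology: (((Species P,Species E),(Species D,Species K)),Species F).
Species P and Species E form a cherry on this tree, so they are sister taxa.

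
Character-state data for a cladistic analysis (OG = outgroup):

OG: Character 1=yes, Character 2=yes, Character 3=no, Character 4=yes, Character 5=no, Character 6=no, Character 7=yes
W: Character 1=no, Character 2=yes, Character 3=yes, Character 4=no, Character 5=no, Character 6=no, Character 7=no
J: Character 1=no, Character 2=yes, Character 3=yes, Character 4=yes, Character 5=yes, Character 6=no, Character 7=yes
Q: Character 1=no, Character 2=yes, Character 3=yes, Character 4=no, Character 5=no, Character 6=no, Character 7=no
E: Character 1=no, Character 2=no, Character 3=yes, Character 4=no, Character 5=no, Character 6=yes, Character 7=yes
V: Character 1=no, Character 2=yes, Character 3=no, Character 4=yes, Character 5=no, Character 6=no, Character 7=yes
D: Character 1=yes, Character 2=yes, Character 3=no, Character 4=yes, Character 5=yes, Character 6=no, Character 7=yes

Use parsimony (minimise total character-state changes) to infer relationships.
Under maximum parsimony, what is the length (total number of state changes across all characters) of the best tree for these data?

8

Character polarity is set by the outgroup: the derived state is whichever differs from the outgroup's state, so for Character 1, Character 2, Character 4, Character 7 the derived state is 'no', and for the remaining characters it is 'yes'.
Only E, J, Q, V, and W show the derived state 'no' for Character 1, supporting them as a clade.
Character 2 (derived state 'no') is unique to E (autapomorphy; uninformative for grouping).
Only E, J, Q, and W show the derived state 'yes' for Character 3, supporting them as a clade.
Only E, Q, and W show the derived state 'no' for Character 4, supporting them as a clade.
Character 5 (state 'yes') occurs in D and J but conflicts with the nesting implied by the other characters — most parsimoniously interpreted as homoplasy.
Character 6: derived state 'yes' in E only — an autapomorphy, so it tells us nothing about relationships among taxa.
Character 7 (derived state 'no') is shared by Q and W — a synapomorphy uniting that clade.
Most parsimonious ingroup topology: (((((W,Q),E),J),V),D).
Changes per character on this tree: Character 1: 1; Character 2: 1; Character 3: 1; Character 4: 1; Character 5: 2; Character 6: 1; Character 7: 1.
Total = 8.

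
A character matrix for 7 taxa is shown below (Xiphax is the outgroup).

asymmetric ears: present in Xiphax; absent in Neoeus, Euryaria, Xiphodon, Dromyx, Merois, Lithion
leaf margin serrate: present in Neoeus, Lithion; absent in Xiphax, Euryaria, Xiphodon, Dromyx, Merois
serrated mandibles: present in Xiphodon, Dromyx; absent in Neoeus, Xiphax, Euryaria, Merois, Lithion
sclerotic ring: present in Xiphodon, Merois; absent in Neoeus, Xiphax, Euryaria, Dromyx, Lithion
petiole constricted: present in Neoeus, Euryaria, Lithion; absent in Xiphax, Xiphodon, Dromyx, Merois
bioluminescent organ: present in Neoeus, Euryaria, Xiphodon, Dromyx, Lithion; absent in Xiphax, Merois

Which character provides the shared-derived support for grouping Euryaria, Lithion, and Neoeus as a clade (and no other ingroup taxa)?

Character polarity is set by the outgroup: the derived state is whichever differs from the outgroup's state, so for asymmetric ears the derived state is 'absent', and for the remaining characters it is 'present'.
asymmetric ears (derived state 'absent') is shared by all ingroup taxa — unites the whole ingroup.
leaf margin serrate (derived state 'present') is shared by Lithion and Neoeus — a synapomorphy uniting that clade.
serrated mandibles: derived state 'present' in Dromyx and Xiphodon only — synapomorphy for {Dromyx, Xiphodon}.
sclerotic ring groups Merois and Xiphodon, which is incompatible with the clades supported by the remaining characters; treating it as convergent (homoplasy) costs fewer steps than any alternative tree.
petiole constricted: derived state 'present' in Euryaria, Lithion, and Neoeus only — synapomorphy for {Euryaria, Lithion, Neoeus}.
Only Dromyx, Euryaria, Lithion, Neoeus, and Xiphodon show the derived state 'present' for bioluminescent organ, supporting them as a clade.
Most parsimonious ingroup topology: (Merois,(((Lithion,Neoeus),Euryaria),(Xiphodon,Dromyx))).
The clade {Euryaria, Lithion, Neoeus} is supported by petiole constricted: its derived state 'present' occurs in exactly those taxa and in no other taxon (including the outgroup).

petiole constricted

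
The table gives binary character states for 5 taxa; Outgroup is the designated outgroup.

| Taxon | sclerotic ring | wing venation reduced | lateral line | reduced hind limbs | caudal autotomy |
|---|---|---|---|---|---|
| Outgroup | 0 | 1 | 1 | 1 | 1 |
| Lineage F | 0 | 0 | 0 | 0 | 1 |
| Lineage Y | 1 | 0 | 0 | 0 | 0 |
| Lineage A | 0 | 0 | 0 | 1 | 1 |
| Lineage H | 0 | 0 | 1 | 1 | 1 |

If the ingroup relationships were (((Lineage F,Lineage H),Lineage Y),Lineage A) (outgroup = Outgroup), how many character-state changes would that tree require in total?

7

Map each character onto (((Lineage F,Lineage H),Lineage Y),Lineage A) (rooted by Outgroup) and count the minimum state changes it requires (Fitch parsimony):
sclerotic ring: 1; wing venation reduced: 1; lateral line: 2; reduced hind limbs: 2; caudal autotomy: 1.
Total tree length = 7.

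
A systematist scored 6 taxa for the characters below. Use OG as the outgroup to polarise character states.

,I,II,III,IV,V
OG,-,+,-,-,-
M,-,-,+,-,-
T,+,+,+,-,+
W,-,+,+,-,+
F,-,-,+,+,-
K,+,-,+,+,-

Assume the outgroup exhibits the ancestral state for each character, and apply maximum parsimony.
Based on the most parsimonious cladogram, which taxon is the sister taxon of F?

K

Character polarity is set by the outgroup: the derived state is whichever differs from the outgroup's state, so for II the derived state is '-', and for the remaining characters it is '+'.
I groups K and T, which is incompatible with the clades supported by the remaining characters; treating it as convergent (homoplasy) costs fewer steps than any alternative tree.
II (derived state '-') is shared by F, K, and M — a synapomorphy uniting that clade.
III (derived state '+') is shared by all ingroup taxa — unites the whole ingroup.
IV: derived state '+' in F and K only — synapomorphy for {F, K}.
Only T and W show the derived state '+' for V, supporting them as a clade.
Most parsimonious ingroup topology: ((M,(F,K)),(T,W)).
F and K form a cherry on this tree, so they are sister taxa.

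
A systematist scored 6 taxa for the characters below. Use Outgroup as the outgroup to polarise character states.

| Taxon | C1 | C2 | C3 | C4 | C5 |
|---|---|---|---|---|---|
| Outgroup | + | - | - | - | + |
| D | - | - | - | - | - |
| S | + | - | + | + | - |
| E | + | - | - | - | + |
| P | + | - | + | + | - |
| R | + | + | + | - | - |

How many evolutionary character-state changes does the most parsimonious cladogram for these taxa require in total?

Character polarity is set by the outgroup: the derived state is whichever differs from the outgroup's state, so for C1, C5 the derived state is '-', and for the remaining characters it is '+'.
C1: derived state '-' in D only — an autapomorphy, so it tells us nothing about relationships among taxa.
C2 (derived state '+') is unique to R (autapomorphy; uninformative for grouping).
C3 (derived state '+') is shared by P, R, and S — a synapomorphy uniting that clade.
C4 (derived state '+') is shared by P and S — a synapomorphy uniting that clade.
C5 (derived state '-') is shared by D, P, R, and S — a synapomorphy uniting that clade.
Most parsimonious ingroup topology: ((D,((S,P),R)),E).
Changes per character on this tree: C1: 1; C2: 1; C3: 1; C4: 1; C5: 1.
Total = 5.

5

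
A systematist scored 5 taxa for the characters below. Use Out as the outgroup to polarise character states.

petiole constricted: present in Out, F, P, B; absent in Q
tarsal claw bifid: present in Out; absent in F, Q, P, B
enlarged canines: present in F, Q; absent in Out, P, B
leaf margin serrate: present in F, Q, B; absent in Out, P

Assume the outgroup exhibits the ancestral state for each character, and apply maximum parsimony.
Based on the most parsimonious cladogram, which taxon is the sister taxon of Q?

Character polarity is set by the outgroup: the derived state is whichever differs from the outgroup's state, so for petiole constricted, tarsal claw bifid the derived state is 'absent', and for the remaining characters it is 'present'.
petiole constricted (derived state 'absent') is unique to Q (autapomorphy; uninformative for grouping).
tarsal claw bifid (derived state 'absent') is shared by all ingroup taxa — unites the whole ingroup.
enlarged canines (derived state 'present') is shared by F and Q — a synapomorphy uniting that clade.
Only B, F, and Q show the derived state 'present' for leaf margin serrate, supporting them as a clade.
Most parsimonious ingroup topology: (((F,Q),B),P).
Q and F form a cherry on this tree, so they are sister taxa.

F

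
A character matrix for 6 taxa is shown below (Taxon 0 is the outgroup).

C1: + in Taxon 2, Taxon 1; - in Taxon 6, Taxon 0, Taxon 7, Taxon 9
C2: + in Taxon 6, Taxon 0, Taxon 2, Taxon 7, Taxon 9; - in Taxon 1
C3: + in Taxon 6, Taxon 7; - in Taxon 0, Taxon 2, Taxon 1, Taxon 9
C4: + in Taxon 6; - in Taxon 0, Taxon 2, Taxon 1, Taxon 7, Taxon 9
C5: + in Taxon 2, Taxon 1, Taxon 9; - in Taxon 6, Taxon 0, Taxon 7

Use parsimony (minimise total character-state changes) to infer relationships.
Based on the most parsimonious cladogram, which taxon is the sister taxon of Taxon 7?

Character polarity is set by the outgroup: the derived state is whichever differs from the outgroup's state, so for C2 the derived state is '-', and for the remaining characters it is '+'.
Only Taxon 1 and Taxon 2 show the derived state '+' for C1, supporting them as a clade.
C2 (derived state '-') is unique to Taxon 1 (autapomorphy; uninformative for grouping).
Only Taxon 6 and Taxon 7 show the derived state '+' for C3, supporting them as a clade.
C4: derived state '+' in Taxon 6 only — an autapomorphy, so it tells us nothing about relationships among taxa.
C5 (derived state '+') is shared by Taxon 1, Taxon 2, and Taxon 9 — a synapomorphy uniting that clade.
Most parsimonious ingroup topology: ((Taxon 7,Taxon 6),((Taxon 1,Taxon 2),Taxon 9)).
Taxon 7 and Taxon 6 form a cherry on this tree, so they are sister taxa.

Taxon 6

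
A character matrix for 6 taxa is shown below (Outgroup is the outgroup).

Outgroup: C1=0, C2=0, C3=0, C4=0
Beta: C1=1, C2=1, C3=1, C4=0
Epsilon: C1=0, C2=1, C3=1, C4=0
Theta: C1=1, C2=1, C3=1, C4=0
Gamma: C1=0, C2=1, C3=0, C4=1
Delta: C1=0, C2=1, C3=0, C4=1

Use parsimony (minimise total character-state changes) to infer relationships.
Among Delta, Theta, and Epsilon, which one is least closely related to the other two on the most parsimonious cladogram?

Delta

The outgroup has state '0' for every character, so '1' is the derived state throughout.
Only Beta and Theta show the derived state '1' for C1, supporting them as a clade.
C2 (derived state '1') is shared by all ingroup taxa — unites the whole ingroup.
C3 (derived state '1') is shared by Beta, Epsilon, and Theta — a synapomorphy uniting that clade.
Only Delta and Gamma show the derived state '1' for C4, supporting them as a clade.
Most parsimonious ingroup topology: (((Beta,Theta),Epsilon),(Gamma,Delta)).
Epsilon and Theta share a more recent common ancestor with each other than either does with Delta, so Delta is the least closely related of the three.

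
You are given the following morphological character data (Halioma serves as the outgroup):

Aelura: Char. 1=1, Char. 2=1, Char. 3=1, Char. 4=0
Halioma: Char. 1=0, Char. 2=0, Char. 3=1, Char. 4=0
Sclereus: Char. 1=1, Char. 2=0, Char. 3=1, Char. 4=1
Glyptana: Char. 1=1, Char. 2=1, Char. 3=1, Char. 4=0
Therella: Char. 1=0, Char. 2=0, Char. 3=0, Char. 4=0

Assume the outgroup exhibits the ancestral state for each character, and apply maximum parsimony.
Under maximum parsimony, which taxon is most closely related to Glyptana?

Character polarity is set by the outgroup: the derived state is whichever differs from the outgroup's state, so for Char. 3 the derived state is '0', and for the remaining characters it is '1'.
Char. 1: derived state '1' in Aelura, Glyptana, and Sclereus only — synapomorphy for {Aelura, Glyptana, Sclereus}.
Char. 2 (derived state '1') is shared by Aelura and Glyptana — a synapomorphy uniting that clade.
Char. 3: derived state '0' in Therella only — an autapomorphy, so it tells us nothing about relationships among taxa.
Char. 4: derived state '1' in Sclereus only — an autapomorphy, so it tells us nothing about relationships among taxa.
Most parsimonious ingroup topology: (((Aelura,Glyptana),Sclereus),Therella).
Glyptana and Aelura form a cherry on this tree, so they are sister taxa.

Aelura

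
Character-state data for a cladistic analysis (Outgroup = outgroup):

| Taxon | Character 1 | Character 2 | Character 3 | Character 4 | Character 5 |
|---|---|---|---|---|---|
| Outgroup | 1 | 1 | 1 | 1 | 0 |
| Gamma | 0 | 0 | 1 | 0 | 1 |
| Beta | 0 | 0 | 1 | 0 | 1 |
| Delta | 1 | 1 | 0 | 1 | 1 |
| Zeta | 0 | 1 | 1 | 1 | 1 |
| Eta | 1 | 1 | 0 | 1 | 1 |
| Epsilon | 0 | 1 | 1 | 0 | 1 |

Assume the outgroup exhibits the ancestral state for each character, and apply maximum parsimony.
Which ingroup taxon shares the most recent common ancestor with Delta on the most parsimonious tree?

Eta

Character polarity is set by the outgroup: the derived state is whichever differs from the outgroup's state, so for Character 1, Character 2, Character 3, Character 4 the derived state is '0', and for the remaining characters it is '1'.
Character 1 (derived state '0') is shared by Beta, Epsilon, Gamma, and Zeta — a synapomorphy uniting that clade.
Character 2: derived state '0' in Beta and Gamma only — synapomorphy for {Beta, Gamma}.
Character 3: derived state '0' in Delta and Eta only — synapomorphy for {Delta, Eta}.
Only Beta, Epsilon, and Gamma show the derived state '0' for Character 4, supporting them as a clade.
All ingroup taxa share the derived state '1' for Character 5; it defines the ingroup but does not resolve relationships within it.
Most parsimonious ingroup topology: ((((Gamma,Beta),Epsilon),Zeta),(Delta,Eta)).
Delta and Eta form a cherry on this tree, so they are sister taxa.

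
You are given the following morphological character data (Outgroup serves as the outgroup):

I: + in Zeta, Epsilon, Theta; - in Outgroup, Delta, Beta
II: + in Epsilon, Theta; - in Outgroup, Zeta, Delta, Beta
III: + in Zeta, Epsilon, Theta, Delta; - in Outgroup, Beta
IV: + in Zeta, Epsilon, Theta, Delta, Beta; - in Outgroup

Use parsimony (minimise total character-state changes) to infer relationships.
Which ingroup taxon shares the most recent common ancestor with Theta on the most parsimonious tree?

Epsilon

The outgroup has state '-' for every character, so '+' is the derived state throughout.
I: derived state '+' in Epsilon, Theta, and Zeta only — synapomorphy for {Epsilon, Theta, Zeta}.
II: derived state '+' in Epsilon and Theta only — synapomorphy for {Epsilon, Theta}.
III: derived state '+' in Delta, Epsilon, Theta, and Zeta only — synapomorphy for {Delta, Epsilon, Theta, Zeta}.
All ingroup taxa share the derived state '+' for IV; it defines the ingroup but does not resolve relationships within it.
Most parsimonious ingroup topology: (((Zeta,(Epsilon,Theta)),Delta),Beta).
Theta and Epsilon form a cherry on this tree, so they are sister taxa.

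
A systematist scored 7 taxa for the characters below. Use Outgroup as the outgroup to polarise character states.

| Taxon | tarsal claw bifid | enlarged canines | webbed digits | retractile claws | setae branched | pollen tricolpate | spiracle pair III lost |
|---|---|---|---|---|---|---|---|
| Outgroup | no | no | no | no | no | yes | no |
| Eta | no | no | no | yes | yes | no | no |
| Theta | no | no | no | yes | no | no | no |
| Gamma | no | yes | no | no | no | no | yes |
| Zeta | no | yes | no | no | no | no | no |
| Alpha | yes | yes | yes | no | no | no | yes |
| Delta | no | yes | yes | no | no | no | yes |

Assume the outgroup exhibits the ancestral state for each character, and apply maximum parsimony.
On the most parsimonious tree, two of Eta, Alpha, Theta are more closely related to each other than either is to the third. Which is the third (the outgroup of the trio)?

Alpha

Character polarity is set by the outgroup: the derived state is whichever differs from the outgroup's state, so for pollen tricolpate the derived state is 'no', and for the remaining characters it is 'yes'.
tarsal claw bifid: derived state 'yes' in Alpha only — an autapomorphy, so it tells us nothing about relationships among taxa.
Only Alpha, Delta, Gamma, and Zeta show the derived state 'yes' for enlarged canines, supporting them as a clade.
webbed digits (derived state 'yes') is shared by Alpha and Delta — a synapomorphy uniting that clade.
Only Eta and Theta show the derived state 'yes' for retractile claws, supporting them as a clade.
setae branched: derived state 'yes' in Eta only — an autapomorphy, so it tells us nothing about relationships among taxa.
pollen tricolpate (derived state 'no') is shared by all ingroup taxa — unites the whole ingroup.
spiracle pair III lost (derived state 'yes') is shared by Alpha, Delta, and Gamma — a synapomorphy uniting that clade.
Most parsimonious ingroup topology: ((Eta,Theta),((Gamma,(Alpha,Delta)),Zeta)).
Theta and Eta share a more recent common ancestor with each other than either does with Alpha, so Alpha is the least closely related of the three.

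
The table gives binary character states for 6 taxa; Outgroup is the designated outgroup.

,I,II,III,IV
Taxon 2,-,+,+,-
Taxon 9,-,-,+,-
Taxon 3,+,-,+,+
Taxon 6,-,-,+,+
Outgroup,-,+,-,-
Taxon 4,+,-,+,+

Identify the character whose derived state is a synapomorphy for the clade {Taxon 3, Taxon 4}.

I

Character polarity is set by the outgroup: the derived state is whichever differs from the outgroup's state, so for II the derived state is '-', and for the remaining characters it is '+'.
Only Taxon 3 and Taxon 4 show the derived state '+' for I, supporting them as a clade.
II (derived state '-') is shared by Taxon 3, Taxon 4, Taxon 6, and Taxon 9 — a synapomorphy uniting that clade.
III (derived state '+') is shared by all ingroup taxa — unites the whole ingroup.
Only Taxon 3, Taxon 4, and Taxon 6 show the derived state '+' for IV, supporting them as a clade.
Most parsimonious ingroup topology: ((((Taxon 4,Taxon 3),Taxon 6),Taxon 9),Taxon 2).
The clade {Taxon 3, Taxon 4} is supported by I: its derived state '+' occurs in exactly those taxa and in no other taxon (including the outgroup).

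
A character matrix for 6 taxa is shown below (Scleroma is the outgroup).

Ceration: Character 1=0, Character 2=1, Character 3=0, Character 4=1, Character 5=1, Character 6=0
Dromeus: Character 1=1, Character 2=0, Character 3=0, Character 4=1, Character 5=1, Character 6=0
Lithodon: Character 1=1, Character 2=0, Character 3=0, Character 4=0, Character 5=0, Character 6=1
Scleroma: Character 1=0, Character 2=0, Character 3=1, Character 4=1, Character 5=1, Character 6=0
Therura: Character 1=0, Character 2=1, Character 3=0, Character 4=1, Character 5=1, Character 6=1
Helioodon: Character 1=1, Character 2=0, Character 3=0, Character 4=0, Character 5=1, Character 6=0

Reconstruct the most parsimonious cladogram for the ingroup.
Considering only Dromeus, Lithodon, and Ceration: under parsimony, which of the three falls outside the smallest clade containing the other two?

Ceration

Character polarity is set by the outgroup: the derived state is whichever differs from the outgroup's state, so for Character 3, Character 4, Character 5 the derived state is '0', and for the remaining characters it is '1'.
Only Dromeus, Helioodon, and Lithodon show the derived state '1' for Character 1, supporting them as a clade.
Only Ceration and Therura show the derived state '1' for Character 2, supporting them as a clade.
All ingroup taxa share the derived state '0' for Character 3; it defines the ingroup but does not resolve relationships within it.
Character 4 (derived state '0') is shared by Helioodon and Lithodon — a synapomorphy uniting that clade.
Character 5: derived state '0' in Lithodon only — an autapomorphy, so it tells us nothing about relationships among taxa.
Character 6 (state '1') occurs in Lithodon and Therura but conflicts with the nesting implied by the other characters — most parsimoniously interpreted as homoplasy.
Most parsimonious ingroup topology: (((Helioodon,Lithodon),Dromeus),(Ceration,Therura)).
Dromeus and Lithodon share a more recent common ancestor with each other than either does with Ceration, so Ceration is the least closely related of the three.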